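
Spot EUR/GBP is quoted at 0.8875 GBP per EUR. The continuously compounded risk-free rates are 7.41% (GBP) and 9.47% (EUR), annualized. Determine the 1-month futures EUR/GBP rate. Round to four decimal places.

0.8860

F = S·e^((r_GBP − r_EUR)T) = 0.8875 · e^((0.0741 − 0.0947) × 1/12)
= 0.8875 · e^-0.001717 = 0.8875 × 0.998284
F = 0.8860 GBP per EUR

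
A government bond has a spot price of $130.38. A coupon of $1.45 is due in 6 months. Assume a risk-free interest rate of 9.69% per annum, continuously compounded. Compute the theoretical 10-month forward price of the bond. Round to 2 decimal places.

PV(coupons) I = 1.45·e^(−0.0969·6/12)
I = 1.3814
F = (S − I)·e^(rT) = (130.38 − 1.3814) · e^(0.0969·10/12)
= 128.9986 · e^0.080750 = 128.9986 × 1.084100 = $139.85

$139.85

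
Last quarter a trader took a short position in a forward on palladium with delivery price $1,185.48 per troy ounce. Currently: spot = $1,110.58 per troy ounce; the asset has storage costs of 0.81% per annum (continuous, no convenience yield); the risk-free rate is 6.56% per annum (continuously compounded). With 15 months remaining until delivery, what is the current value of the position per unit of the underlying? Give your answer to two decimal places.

Current fair forward for the remaining 15 months: F = S·e^((r + u)·T), (r + u) = 0.0656 + 0.0081 = 0.0737
F = 1110.58 · e^(0.0737 × 15/12) = 1110.58 × 1.09650188 = 1217.7531
Value of long forward = (F − K)·e^(−rT) = (1217.7531 − 1185.48) · e^(−0.0656·15/12)
= 32.2731 × 0.92127196 = 29.73
Short position value = −(long value) = -$29.73

-$29.73 per troy ounce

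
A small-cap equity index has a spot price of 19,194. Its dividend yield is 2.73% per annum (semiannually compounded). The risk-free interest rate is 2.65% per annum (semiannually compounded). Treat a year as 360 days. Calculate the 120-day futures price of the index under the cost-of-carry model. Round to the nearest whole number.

F = S · (1+r/2)^(2T) / (1+q/2)^(2T)
= 19194 × 1.008814 / 1.009079 = 19194 × 0.999737
F = 19,189

19,189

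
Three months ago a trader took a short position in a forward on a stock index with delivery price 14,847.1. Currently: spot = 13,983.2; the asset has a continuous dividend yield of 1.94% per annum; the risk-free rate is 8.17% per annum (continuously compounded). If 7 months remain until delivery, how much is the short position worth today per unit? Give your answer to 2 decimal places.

330.26

Current fair forward for the remaining 7 months: F = S·e^((r − q)·T), (r − q) = 0.0817 − 0.0194 = 0.0623
F = 13983.2 · e^(0.0623 × 7/12) = 13983.2 × 1.03701010 = 14500.7196
Value of long forward = (F − K)·e^(−rT) = (14500.7196 − 14847.1) · e^(−0.0817·7/12)
= -346.3804 × 0.95345950 = -330.26
Short position value = −(long value) = 330.26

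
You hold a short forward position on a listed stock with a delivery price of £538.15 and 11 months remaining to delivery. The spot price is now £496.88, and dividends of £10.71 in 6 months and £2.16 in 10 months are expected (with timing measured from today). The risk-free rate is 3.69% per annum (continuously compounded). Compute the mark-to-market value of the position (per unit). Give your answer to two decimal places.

£35.98

PV(remaining dividends) I = 10.71·e^(−0.0369·6/12) + 2.16·e^(−0.0369·10/12) = 12.6088
Current forward F = (S − I)·e^(rT) = (496.88 − 12.6088)·e^(0.0369·11/12) = 484.2712 × 1.034404 = 500.9321
Value (long) = (F − K)·e^(−rT) = (500.9321 − 538.15) × 0.966741 = -35.9801
Short position value = −(long value) = £35.98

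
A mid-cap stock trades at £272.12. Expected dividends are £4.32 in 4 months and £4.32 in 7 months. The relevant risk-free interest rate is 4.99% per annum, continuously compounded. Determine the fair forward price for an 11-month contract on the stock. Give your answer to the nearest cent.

PV(dividends) I = 4.32·e^(−0.0499·4/12) + 4.32·e^(−0.0499·7/12)
I = 4.2487 + 4.1961 = 8.4448
F = (S − I)·e^(rT) = (272.12 − 8.4448) · e^(0.0499·11/12)
= 263.6752 · e^0.045742 = 263.6752 × 1.046804 = £276.02

£276.02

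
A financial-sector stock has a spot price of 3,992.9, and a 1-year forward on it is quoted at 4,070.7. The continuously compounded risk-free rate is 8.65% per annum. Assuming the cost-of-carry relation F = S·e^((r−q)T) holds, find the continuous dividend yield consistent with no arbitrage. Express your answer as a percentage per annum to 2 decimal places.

From F = S·e^((r−q)T): (r − q) = ln(F/S)/T
ln(4070.7/3992.9) = ln(1.019485) = 0.019298
(r − q) = 0.019298 / (1) = 0.019298
q = r − ln(F/S)/T = 0.0865 − 0.019298 = 0.067202
q = 6.72%

6.72%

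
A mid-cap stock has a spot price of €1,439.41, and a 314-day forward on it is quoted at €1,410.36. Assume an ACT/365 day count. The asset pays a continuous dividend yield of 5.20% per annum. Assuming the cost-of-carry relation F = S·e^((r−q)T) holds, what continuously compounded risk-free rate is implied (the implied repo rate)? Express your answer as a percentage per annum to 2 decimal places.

From F = S·e^((r−q)T): (r − q) = ln(F/S)/T
ln(1410.36/1439.41) = ln(0.979818) = -0.020388
(r − q) = -0.020388 / (314/365) = -0.023699
r = ln(F/S)/T + q = -0.023699 + 0.0520 = 0.028301
r = 2.83%

2.83%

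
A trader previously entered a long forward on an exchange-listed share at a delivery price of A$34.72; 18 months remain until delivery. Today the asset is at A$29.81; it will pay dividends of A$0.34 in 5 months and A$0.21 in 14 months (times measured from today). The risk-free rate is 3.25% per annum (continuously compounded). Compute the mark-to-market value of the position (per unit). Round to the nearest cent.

PV(remaining dividends) I = 0.34·e^(−0.0325·5/12) + 0.21·e^(−0.0325·14/12) = 0.5376
Current forward F = (S − I)·e^(rT) = (29.81 − 0.5376)·e^(0.0325·18/12) = 29.2724 × 1.049958 = 30.7348
Value (long) = (F − K)·e^(−rT) = (30.7348 − 34.72) × 0.952419 = -3.7956
Value = -A$3.80

-A$3.80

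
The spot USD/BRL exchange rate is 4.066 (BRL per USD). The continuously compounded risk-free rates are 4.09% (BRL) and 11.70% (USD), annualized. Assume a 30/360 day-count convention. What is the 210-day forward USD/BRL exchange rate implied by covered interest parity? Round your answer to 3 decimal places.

3.889

F = S·e^((r_BRL − r_USD)T) = 4.066 · e^((0.0409 − 0.1170) × 210/360)
= 4.066 · e^-0.044392 = 4.066 × 0.956579
F = 3.889 BRL per USD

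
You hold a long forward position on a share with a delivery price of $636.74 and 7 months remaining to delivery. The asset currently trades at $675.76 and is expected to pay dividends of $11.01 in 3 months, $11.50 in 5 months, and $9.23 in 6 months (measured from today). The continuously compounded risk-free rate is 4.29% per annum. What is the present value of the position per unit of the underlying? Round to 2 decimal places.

$23.53

PV(remaining dividends) I = 11.01·e^(−0.0429·3/12) + 11.50·e^(−0.0429·5/12) + 9.23·e^(−0.0429·6/12) = 31.2229
Current forward F = (S − I)·e^(rT) = (675.76 − 31.2229)·e^(0.0429·7/12) = 644.5371 × 1.025341 = 660.8703
Value (long) = (F − K)·e^(−rT) = (660.8703 − 636.74) × 0.975286 = 23.5339
Value = $23.53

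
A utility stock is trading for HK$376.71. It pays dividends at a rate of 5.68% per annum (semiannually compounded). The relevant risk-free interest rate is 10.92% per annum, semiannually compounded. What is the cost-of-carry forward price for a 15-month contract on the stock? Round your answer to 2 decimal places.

HK$401.16

F = S · (1+r/2)^(2T) / (1+q/2)^(2T)
= 376.71 × 1.142140 / 1.072519 = 376.71 × 1.064914
F = HK$401.16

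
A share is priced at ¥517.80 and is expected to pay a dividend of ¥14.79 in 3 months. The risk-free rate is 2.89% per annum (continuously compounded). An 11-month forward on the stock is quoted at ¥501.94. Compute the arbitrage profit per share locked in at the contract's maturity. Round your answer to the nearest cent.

PV(dividends) I = 14.79·e^(−0.0289·3/12) = 14.6835
Fair forward F* = (S − I)·e^(rT) = (517.80 − 14.6835)·e^0.026492 = 503.1165 × 1.026846 = 516.6232
Market ¥501.94 < fair 516.6232: forward underpriced → reverse cash-and-carry (short the stock, invest proceeds at r, pay the dividends, go long the forward).
Profit at T = |F_mkt − F*| = |501.94 − 516.6232| = ¥14.68 per share

¥14.68 per share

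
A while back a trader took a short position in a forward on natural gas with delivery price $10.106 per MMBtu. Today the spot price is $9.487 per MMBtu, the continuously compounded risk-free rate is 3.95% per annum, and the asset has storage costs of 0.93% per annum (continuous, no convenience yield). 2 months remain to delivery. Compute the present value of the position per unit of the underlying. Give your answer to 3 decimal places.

Current fair forward for the remaining 2 months: F = S·e^((r + u)·T), (r + u) = 0.0395 + 0.0093 = 0.0488
F = 9.487 · e^(0.0488 × 2/12) = 9.487 × 1.008166 = 9.5645
Value of long forward = (F − K)·e^(−rT) = (9.5645 − 10.106) · e^(−0.0395·2/12)
= -0.5415 × 0.993438 = -0.538
Short position value = −(long value) = $0.538

$0.538 per MMBtu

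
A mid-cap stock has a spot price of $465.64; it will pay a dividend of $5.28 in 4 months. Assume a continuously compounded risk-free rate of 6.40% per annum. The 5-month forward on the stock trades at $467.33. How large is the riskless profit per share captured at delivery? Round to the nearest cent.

$5.59 per share

PV(dividends) I = 5.28·e^(−0.0640·4/12) = 5.1686
Fair forward F* = (S − I)·e^(rT) = (465.64 − 5.1686)·e^0.026667 = 460.4714 × 1.027026 = 472.9161
Market $467.33 < fair 472.9161: forward underpriced → reverse cash-and-carry (short the stock, invest proceeds at r, pay the dividends, go long the forward).
Profit at T = |F_mkt − F*| = |467.33 − 472.9161| = $5.59 per share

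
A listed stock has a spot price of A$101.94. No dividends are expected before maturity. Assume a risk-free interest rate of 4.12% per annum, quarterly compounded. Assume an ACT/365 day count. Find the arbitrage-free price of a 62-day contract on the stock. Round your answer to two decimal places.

A$102.65

F = S · (1+r/4)^(4T)
= 101.94 × 1.006987
F = A$102.65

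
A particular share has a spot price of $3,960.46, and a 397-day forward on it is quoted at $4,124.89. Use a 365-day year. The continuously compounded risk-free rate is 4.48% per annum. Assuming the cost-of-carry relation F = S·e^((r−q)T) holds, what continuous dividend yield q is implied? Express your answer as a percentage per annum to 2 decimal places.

From F = S·e^((r−q)T): (r − q) = ln(F/S)/T
ln(4124.89/3960.46) = ln(1.041518) = 0.040679
(r − q) = 0.040679 / (397/365) = 0.037400
q = r − ln(F/S)/T = 0.0448 − 0.037400 = 0.007400
q = 0.74%

0.74%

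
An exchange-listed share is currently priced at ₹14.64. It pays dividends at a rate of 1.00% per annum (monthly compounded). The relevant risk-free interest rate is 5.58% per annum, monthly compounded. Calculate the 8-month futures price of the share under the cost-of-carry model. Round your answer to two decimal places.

₹15.09

F = S · (1+r/12)^(12T) / (1+q/12)^(12T)
= 14.64 × 1.037811 / 1.006686 = 14.64 × 1.030918
F = ₹15.09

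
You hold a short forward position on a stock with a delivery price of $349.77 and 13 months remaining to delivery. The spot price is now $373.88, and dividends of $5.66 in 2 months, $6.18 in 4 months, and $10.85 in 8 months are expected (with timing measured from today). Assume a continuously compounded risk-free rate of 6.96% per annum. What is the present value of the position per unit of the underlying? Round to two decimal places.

-$27.52

PV(remaining dividends) I = 5.66·e^(−0.0696·2/12) + 6.18·e^(−0.0696·4/12) + 10.85·e^(−0.0696·8/12) = 21.9911
Current forward F = (S − I)·e^(rT) = (373.88 − 21.9911)·e^(0.0696·13/12) = 351.8889 × 1.078315 = 379.4471
Value (long) = (F − K)·e^(−rT) = (379.4471 − 349.77) × 0.927372 = 27.5217
Short position value = −(long value) = -$27.52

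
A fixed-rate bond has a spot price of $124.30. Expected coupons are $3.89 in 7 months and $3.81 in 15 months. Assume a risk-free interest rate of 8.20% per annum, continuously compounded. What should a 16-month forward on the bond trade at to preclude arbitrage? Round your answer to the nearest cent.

$130.69

PV(coupons) I = 3.89·e^(−0.0820·7/12) + 3.81·e^(−0.0820·15/12)
I = 3.7083 + 3.4388 = 7.1471
F = (S − I)·e^(rT) = (124.30 − 7.1471) · e^(0.0820·16/12)
= 117.1529 · e^0.109333 = 117.1529 × 1.115534 = $130.69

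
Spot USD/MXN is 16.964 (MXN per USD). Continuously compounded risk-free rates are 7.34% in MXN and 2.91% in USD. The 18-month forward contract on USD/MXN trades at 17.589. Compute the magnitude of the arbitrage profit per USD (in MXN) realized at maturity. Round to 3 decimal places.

0.541 per USD (in MXN)

Fair forward: F* = S·e^(carry·T), with carry = (r_MXN − r_USD) = 0.0734 − 0.0291 = 0.0443
F* = 16.964 · e^(0.0443 × 18/12) = 16.964 · e^0.066450 = 16.964 × 1.068708 = 18.1296
Market 17.589 < fair 18.1296: forward underpriced → reverse cash-and-carry (short spot, go long the forward).
At maturity, profit = |F_mkt − F*| = |17.589 − 18.1296| = 0.541 per USD (in MXN)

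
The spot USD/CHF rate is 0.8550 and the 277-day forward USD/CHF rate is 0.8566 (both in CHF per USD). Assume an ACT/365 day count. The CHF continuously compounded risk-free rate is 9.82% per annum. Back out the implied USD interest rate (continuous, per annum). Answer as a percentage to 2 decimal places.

9.57%

F = S·e^((r_CHF − r_USD)T) ⇒ r_USD = r_CHF − ln(F/S)/T
ln(0.8566/0.8550) = 0.001870; /(277/365) = 0.002464
r_USD = 0.0982 − 0.002464 = 0.095736
r_USD = 9.57%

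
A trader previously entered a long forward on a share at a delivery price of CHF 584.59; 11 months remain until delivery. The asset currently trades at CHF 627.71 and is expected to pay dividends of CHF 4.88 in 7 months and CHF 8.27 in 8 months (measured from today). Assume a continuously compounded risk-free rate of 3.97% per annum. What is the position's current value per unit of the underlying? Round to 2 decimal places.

PV(remaining dividends) I = 4.88·e^(−0.0397·7/12) + 8.27·e^(−0.0397·8/12) = 12.8223
Current forward F = (S − I)·e^(rT) = (627.71 − 12.8223)·e^(0.0397·11/12) = 614.8877 × 1.037062 = 637.6767
Value (long) = (F − K)·e^(−rT) = (637.6767 − 584.59) × 0.964263 = 51.1895
Value = CHF 51.19

CHF 51.19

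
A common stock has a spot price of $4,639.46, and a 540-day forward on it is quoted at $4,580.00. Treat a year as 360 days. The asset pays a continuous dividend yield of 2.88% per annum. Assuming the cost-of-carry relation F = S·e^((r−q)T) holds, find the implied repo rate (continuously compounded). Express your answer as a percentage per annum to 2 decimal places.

2.02%

From F = S·e^((r−q)T): (r − q) = ln(F/S)/T
ln(4580.00/4639.46) = ln(0.987184) = -0.012899
(r − q) = -0.012899 / (540/360) = -0.008599
r = ln(F/S)/T + q = -0.008599 + 0.0288 = 0.020201
r = 2.02%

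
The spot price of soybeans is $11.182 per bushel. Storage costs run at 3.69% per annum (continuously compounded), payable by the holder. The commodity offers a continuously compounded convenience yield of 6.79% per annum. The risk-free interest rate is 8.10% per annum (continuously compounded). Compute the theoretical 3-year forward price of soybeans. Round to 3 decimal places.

$12.992 per bushel

Net carry = r + u − y = 0.0810 + 0.0369 − 0.0679 = 0.0500
F = S·e^((r+u−y)T) = 11.182 · e^(0.0500 × 3) = 11.182 · e^0.150000
= 11.182 × 1.161834 = $12.992 per bushel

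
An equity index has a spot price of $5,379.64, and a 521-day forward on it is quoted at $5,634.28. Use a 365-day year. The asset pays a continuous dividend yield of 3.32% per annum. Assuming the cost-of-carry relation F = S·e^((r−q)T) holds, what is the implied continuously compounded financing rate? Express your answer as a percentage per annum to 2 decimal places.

6.56%

From F = S·e^((r−q)T): (r − q) = ln(F/S)/T
ln(5634.28/5379.64) = ln(1.047334) = 0.046248
(r − q) = 0.046248 / (521/365) = 0.032400
r = ln(F/S)/T + q = 0.032400 + 0.0332 = 0.065600
r = 6.56%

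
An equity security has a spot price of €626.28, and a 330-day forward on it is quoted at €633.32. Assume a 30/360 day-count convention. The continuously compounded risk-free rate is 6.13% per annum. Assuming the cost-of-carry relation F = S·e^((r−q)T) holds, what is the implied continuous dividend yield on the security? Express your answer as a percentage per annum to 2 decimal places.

4.91%

From F = S·e^((r−q)T): (r − q) = ln(F/S)/T
ln(633.32/626.28) = ln(1.011241) = 0.011178
(r − q) = 0.011178 / (330/360) = 0.012194
q = r − ln(F/S)/T = 0.0613 − 0.012194 = 0.049106
q = 4.91%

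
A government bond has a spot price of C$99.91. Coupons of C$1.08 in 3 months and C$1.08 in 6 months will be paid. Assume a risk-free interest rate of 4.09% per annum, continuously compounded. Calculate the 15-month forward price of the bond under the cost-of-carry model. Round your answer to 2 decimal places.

PV(coupons) I = 1.08·e^(−0.0409·3/12) + 1.08·e^(−0.0409·6/12)
I = 1.0690 + 1.0581 = 2.1271
F = (S − I)·e^(rT) = (99.91 − 2.1271) · e^(0.0409·15/12)
= 97.7829 · e^0.051125 = 97.7829 × 1.052454 = C$102.91

C$102.91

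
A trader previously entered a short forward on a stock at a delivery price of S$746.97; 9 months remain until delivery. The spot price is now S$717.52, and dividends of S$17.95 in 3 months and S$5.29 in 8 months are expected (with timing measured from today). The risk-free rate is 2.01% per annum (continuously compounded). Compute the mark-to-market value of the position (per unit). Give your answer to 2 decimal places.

S$41.35

PV(remaining dividends) I = 17.95·e^(−0.0201·3/12) + 5.29·e^(−0.0201·8/12) = 23.0796
Current forward F = (S − I)·e^(rT) = (717.52 − 23.0796)·e^(0.0201·9/12) = 694.4404 × 1.015189 = 704.9883
Value (long) = (F − K)·e^(−rT) = (704.9883 − 746.97) × 0.985038 = -41.3536
Short position value = −(long value) = S$41.35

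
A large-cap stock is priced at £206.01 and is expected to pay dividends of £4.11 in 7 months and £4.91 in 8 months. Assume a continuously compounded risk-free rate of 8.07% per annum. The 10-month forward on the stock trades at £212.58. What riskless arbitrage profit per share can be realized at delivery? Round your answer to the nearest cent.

£1.41 per share

PV(dividends) I = 4.11·e^(−0.0807·7/12) + 4.91·e^(−0.0807·8/12) = 8.5738
Fair forward F* = (S − I)·e^(rT) = (206.01 − 8.5738)·e^0.067250 = 197.4362 × 1.069563 = 211.1705
Market £212.58 > fair 211.1705: forward overpriced → cash-and-carry (borrow at r, buy the stock and collect the dividends, short the forward).
Profit at T = |F_mkt − F*| = |212.58 − 211.1705| = £1.41 per share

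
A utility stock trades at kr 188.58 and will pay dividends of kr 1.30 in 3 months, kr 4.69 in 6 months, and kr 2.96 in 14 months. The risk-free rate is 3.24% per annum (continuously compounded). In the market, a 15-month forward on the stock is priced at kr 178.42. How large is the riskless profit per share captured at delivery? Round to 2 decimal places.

PV(dividends) I = 1.30·e^(−0.0324·3/12) + 4.69·e^(−0.0324·6/12) + 2.96·e^(−0.0324·14/12) = 8.7543
Fair forward F* = (S − I)·e^(rT) = (188.58 − 8.7543)·e^0.040500 = 179.8257 × 1.041331 = 187.2581
Market kr 178.42 < fair 187.2581: forward underpriced → reverse cash-and-carry (short the stock, invest proceeds at r, pay the dividends, go long the forward).
Profit at T = |F_mkt − F*| = |178.42 − 187.2581| = kr 8.84 per share

kr 8.84 per share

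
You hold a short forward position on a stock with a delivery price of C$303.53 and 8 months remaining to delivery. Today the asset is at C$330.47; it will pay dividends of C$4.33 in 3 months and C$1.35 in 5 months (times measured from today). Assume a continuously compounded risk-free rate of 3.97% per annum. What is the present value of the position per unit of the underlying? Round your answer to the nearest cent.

-C$29.25

PV(remaining dividends) I = 4.33·e^(−0.0397·3/12) + 1.35·e^(−0.0397·5/12) = 5.6151
Current forward F = (S − I)·e^(rT) = (330.47 − 5.6151)·e^(0.0397·8/12) = 324.8549 × 1.026820 = 333.5675
Value (long) = (F − K)·e^(−rT) = (333.5675 − 303.53) × 0.973881 = 29.2530
Short position value = −(long value) = -C$29.25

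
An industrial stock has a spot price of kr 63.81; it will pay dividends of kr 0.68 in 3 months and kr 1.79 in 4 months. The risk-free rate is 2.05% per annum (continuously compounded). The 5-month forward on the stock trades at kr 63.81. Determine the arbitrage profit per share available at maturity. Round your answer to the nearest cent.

kr 1.93 per share

PV(dividends) I = 0.68·e^(−0.0205·3/12) + 1.79·e^(−0.0205·4/12) = 2.4543
Fair forward F* = (S − I)·e^(rT) = (63.81 − 2.4543)·e^0.008542 = 61.3557 × 1.008579 = 61.8821
Market kr 63.81 > fair 61.8821: forward overpriced → cash-and-carry (borrow at r, buy the stock and collect the dividends, short the forward).
Profit at T = |F_mkt − F*| = |63.81 − 61.8821| = kr 1.93 per share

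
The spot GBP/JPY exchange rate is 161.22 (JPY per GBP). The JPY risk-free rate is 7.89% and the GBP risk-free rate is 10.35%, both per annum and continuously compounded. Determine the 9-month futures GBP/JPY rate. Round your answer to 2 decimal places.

158.27

F = S·e^((r_JPY − r_GBP)T) = 161.22 · e^((0.0789 − 0.1035) × 9/12)
= 161.22 · e^-0.018450 = 161.22 × 0.981719
F = 158.27 JPY per GBP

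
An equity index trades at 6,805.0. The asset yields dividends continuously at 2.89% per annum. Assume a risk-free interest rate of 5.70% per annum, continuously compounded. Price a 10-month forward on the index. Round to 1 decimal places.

F = S·e^((r − q)T) = 6805.0 · e^((0.0570 − 0.0289) × 10/12)
= 6805.0 · e^0.023417 = 6805.0 × 1.023693
F = 6,966.2

6,966.2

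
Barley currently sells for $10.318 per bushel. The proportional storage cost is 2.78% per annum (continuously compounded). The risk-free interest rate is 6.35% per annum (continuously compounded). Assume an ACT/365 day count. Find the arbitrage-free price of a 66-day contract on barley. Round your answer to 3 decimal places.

Net carry = r + u − y = 0.0635 + 0.0278 − 0.0000 = 0.0913
F = S·e^((r+u−y)T) = 10.318 · e^(0.0913 × 66/365) = 10.318 · e^0.016509
= 10.318 × 1.016646 = $10.490 per bushel

$10.490 per bushel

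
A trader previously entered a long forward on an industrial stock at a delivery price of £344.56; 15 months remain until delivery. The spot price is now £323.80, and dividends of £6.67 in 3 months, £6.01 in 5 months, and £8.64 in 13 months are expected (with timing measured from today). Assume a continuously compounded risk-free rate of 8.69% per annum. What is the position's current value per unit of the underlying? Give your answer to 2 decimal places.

PV(remaining dividends) I = 6.67·e^(−0.0869·3/12) + 6.01·e^(−0.0869·5/12) + 8.64·e^(−0.0869·13/12) = 20.1867
Current forward F = (S − I)·e^(rT) = (323.80 − 20.1867)·e^(0.0869·15/12) = 303.6133 × 1.114744 = 338.4511
Value (long) = (F − K)·e^(−rT) = (338.4511 − 344.56) × 0.897067 = -5.4801
Value = -£5.48

-£5.48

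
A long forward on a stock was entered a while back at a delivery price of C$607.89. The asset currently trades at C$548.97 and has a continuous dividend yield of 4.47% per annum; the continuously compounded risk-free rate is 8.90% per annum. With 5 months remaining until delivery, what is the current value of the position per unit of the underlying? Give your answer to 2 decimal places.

-C$46.92

Current fair forward for the remaining 5 months: F = S·e^((r − q)·T), (r − q) = 0.0890 − 0.0447 = 0.0443
F = 548.97 · e^(0.0443 × 5/12) = 548.97 × 1.018630 = 559.1973
Value of long forward = (F − K)·e^(−rT) = (559.1973 − 607.89) · e^(−0.0890·5/12)
= -48.6927 × 0.963596 = -46.92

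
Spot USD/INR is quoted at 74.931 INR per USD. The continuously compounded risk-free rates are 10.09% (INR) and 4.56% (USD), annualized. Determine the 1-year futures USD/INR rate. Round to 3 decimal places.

F = S·e^((r_INR − r_USD)T) = 74.931 · e^((0.1009 − 0.0456) × 12/12)
= 74.931 · e^0.055300 = 74.931 × 1.056858
F = 79.191 INR per USD

79.191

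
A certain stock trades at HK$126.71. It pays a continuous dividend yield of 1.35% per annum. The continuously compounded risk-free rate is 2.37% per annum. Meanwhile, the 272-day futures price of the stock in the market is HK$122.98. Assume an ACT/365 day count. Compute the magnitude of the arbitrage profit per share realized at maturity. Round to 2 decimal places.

Fair futures: F* = S·e^(carry·T), with carry = (r − q) = 0.0237 − 0.0135 = 0.0102
F* = 126.71 · e^(0.0102 × 272/365) = 126.71 · e^0.007601 = 126.71 × 1.007630 = HK$127.6768
Market HK$122.98 < fair HK$127.6768: forward underpriced → reverse cash-and-carry (short spot, go long the forward).
At maturity, profit = |F_mkt − F*| = |122.98 − 127.6768| = HK$4.70 per share

HK$4.70 per share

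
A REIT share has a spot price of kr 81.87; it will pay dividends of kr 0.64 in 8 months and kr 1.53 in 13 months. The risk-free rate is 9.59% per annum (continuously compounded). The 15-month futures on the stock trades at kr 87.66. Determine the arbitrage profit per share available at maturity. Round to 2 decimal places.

kr 2.41 per share

PV(dividends) I = 0.64·e^(−0.0959·8/12) + 1.53·e^(−0.0959·13/12) = 1.9794
Fair futures F* = (S − I)·e^(rT) = (81.87 − 1.9794)·e^0.119875 = 79.8906 × 1.127356 = 90.0651
Market kr 87.66 < fair 90.0651: forward underpriced → reverse cash-and-carry (short the stock, invest proceeds at r, pay the dividends, go long the forward).
Profit at T = |F_mkt − F*| = |87.66 − 90.0651| = kr 2.41 per share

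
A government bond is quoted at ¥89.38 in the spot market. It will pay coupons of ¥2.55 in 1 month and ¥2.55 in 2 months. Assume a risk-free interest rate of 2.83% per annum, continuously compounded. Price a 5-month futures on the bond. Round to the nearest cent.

PV(coupons) I = 2.55·e^(−0.0283·1/12) + 2.55·e^(−0.0283·2/12)
I = 2.5440 + 2.5380 = 5.0820
F = (S − I)·e^(rT) = (89.38 − 5.0820) · e^(0.0283·5/12)
= 84.2980 · e^0.011792 = 84.2980 × 1.011862 = ¥85.30

¥85.30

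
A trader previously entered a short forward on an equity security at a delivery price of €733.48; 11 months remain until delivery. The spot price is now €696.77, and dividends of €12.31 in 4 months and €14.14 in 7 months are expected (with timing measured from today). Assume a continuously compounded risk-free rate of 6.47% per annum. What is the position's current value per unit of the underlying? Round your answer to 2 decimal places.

PV(remaining dividends) I = 12.31·e^(−0.0647·4/12) + 14.14·e^(−0.0647·7/12) = 25.6636
Current forward F = (S − I)·e^(rT) = (696.77 − 25.6636)·e^(0.0647·11/12) = 671.1064 × 1.061102 = 712.1123
Value (long) = (F − K)·e^(−rT) = (712.1123 − 733.48) × 0.942416 = -20.1373
Short position value = −(long value) = €20.14

€20.14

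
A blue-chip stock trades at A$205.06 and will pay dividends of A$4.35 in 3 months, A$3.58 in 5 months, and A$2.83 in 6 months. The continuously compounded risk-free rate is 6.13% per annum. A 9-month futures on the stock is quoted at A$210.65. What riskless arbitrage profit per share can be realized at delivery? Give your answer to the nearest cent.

PV(dividends) I = 4.35·e^(−0.0613·3/12) + 3.58·e^(−0.0613·5/12) + 2.83·e^(−0.0613·6/12) = 10.5181
Fair futures F* = (S − I)·e^(rT) = (205.06 − 10.5181)·e^0.045975 = 194.5419 × 1.047048 = 203.6947
Market A$210.65 > fair 203.6947: forward overpriced → cash-and-carry (borrow at r, buy the stock and collect the dividends, short the forward).
Profit at T = |F_mkt − F*| = |210.65 − 203.6947| = A$6.96 per share

A$6.96 per share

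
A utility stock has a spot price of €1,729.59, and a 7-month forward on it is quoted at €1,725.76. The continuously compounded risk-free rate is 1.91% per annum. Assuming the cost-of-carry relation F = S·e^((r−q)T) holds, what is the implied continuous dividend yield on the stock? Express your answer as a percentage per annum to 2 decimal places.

From F = S·e^((r−q)T): (r − q) = ln(F/S)/T
ln(1725.76/1729.59) = ln(0.997786) = -0.002216
(r − q) = -0.002216 / (7/12) = -0.003799
q = r − ln(F/S)/T = 0.0191 + 0.003799 = 0.022899
q = 2.29%

2.29%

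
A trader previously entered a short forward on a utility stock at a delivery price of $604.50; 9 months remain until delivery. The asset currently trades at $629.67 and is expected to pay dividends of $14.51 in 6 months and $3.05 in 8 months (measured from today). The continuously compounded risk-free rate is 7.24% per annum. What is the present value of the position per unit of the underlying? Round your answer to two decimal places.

PV(remaining dividends) I = 14.51·e^(−0.0724·6/12) + 3.05·e^(−0.0724·8/12) = 16.9004
Current forward F = (S − I)·e^(rT) = (629.67 − 16.9004)·e^(0.0724·9/12) = 612.7696 × 1.055801 = 646.9628
Value (long) = (F − K)·e^(−rT) = (646.9628 − 604.50) × 0.947148 = 40.2186
Short position value = −(long value) = -$40.22

-$40.22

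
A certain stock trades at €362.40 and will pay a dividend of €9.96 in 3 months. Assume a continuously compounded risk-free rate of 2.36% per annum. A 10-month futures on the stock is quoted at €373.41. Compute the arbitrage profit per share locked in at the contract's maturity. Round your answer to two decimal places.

€13.91 per share

PV(dividends) I = 9.96·e^(−0.0236·3/12) = 9.9014
Fair futures F* = (S − I)·e^(rT) = (362.40 − 9.9014)·e^0.019667 = 352.4986 × 1.019862 = 359.4999
Market €373.41 > fair 359.4999: forward overpriced → cash-and-carry (borrow at r, buy the stock and collect the dividends, short the forward).
Profit at T = |F_mkt − F*| = |373.41 − 359.4999| = €13.91 per share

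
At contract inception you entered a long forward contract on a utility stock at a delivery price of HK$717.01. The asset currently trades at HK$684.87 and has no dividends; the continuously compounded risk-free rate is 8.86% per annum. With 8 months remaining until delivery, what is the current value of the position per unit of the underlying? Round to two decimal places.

Current fair forward for the remaining 8 months: F = S·e^(r·T), r = 0.0886
F = 684.87 · e^(0.0886 × 8/12) = 684.87 × 1.060846 = 726.5416
Value of long forward = (F − K)·e^(−rT) = (726.5416 − 717.01) · e^(−0.0886·8/12)
= 9.5316 × 0.942644 = 8.98

HK$8.98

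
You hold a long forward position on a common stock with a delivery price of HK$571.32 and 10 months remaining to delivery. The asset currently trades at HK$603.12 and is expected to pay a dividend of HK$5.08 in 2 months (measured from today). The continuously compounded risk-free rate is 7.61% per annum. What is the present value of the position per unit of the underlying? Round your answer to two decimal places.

PV(remaining dividends) I = 5.08·e^(−0.0761·2/12) = 5.0160
Current forward F = (S − I)·e^(rT) = (603.12 − 5.0160)·e^(0.0761·10/12) = 598.1040 × 1.065471 = 637.2625
Value (long) = (F − K)·e^(−rT) = (637.2625 − 571.32) × 0.938552 = 61.8905
Value = HK$61.89

HK$61.89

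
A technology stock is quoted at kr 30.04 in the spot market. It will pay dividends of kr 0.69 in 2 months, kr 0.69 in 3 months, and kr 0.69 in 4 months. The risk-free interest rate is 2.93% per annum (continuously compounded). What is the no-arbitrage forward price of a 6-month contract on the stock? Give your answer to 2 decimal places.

PV(dividends) I = 0.69·e^(−0.0293·2/12) + 0.69·e^(−0.0293·3/12) + 0.69·e^(−0.0293·4/12)
I = 0.6866 + 0.6850 + 0.6833 = 2.0549
F = (S − I)·e^(rT) = (30.04 − 2.0549) · e^(0.0293·6/12)
= 27.9851 · e^0.014650 = 27.9851 × 1.014758 = kr 28.40

kr 28.40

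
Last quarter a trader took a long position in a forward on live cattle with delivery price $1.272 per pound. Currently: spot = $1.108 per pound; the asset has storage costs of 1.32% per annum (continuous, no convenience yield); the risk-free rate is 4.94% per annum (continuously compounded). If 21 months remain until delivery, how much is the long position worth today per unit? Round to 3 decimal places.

Current fair forward for the remaining 21 months: F = S·e^((r + u)·T), (r + u) = 0.0494 + 0.0132 = 0.0626
F = 1.108 · e^(0.0626 × 21/12) = 1.108 × 1.115776 = 1.2363
Value of long forward = (F − K)·e^(−rT) = (1.2363 − 1.272) · e^(−0.0494·21/12)
= -0.0357 × 0.917181 = -0.033

-$0.033 per pound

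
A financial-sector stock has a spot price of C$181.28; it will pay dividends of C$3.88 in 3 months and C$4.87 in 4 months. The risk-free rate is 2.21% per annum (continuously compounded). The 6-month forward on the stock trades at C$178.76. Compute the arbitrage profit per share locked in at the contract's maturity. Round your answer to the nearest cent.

C$4.26 per share

PV(dividends) I = 3.88·e^(−0.0221·3/12) + 4.87·e^(−0.0221·4/12) = 8.6929
Fair forward F* = (S − I)·e^(rT) = (181.28 − 8.6929)·e^0.011050 = 172.5871 × 1.011111 = 174.5047
Market C$178.76 > fair 174.5047: forward overpriced → cash-and-carry (borrow at r, buy the stock and collect the dividends, short the forward).
Profit at T = |F_mkt − F*| = |178.76 − 174.5047| = C$4.26 per share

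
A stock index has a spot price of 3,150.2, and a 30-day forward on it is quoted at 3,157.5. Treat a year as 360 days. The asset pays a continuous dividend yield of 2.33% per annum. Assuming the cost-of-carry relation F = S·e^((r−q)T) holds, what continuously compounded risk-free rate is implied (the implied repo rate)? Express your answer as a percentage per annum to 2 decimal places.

From F = S·e^((r−q)T): (r − q) = ln(F/S)/T
ln(3157.5/3150.2) = ln(1.002317) = 0.002314
(r − q) = 0.002314 / (30/360) = 0.027768
r = ln(F/S)/T + q = 0.027768 + 0.0233 = 0.051068
r = 5.11%

5.11%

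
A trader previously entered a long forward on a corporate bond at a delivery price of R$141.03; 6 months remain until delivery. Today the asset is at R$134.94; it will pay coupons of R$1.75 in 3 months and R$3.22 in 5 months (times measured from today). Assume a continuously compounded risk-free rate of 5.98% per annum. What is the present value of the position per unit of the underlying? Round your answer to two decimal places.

PV(remaining coupons) I = 1.75·e^(−0.0598·3/12) + 3.22·e^(−0.0598·5/12) = 4.8648
Current forward F = (S − I)·e^(rT) = (134.94 − 4.8648)·e^(0.0598·6/12) = 130.0752 × 1.030351 = 134.0231
Value (long) = (F − K)·e^(−rT) = (134.0231 − 141.03) × 0.970543 = -6.8005
Value = -R$6.80

-R$6.80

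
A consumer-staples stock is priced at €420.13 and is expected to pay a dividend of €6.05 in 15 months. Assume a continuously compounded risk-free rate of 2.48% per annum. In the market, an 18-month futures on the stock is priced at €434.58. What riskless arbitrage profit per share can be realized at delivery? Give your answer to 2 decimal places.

PV(dividends) I = 6.05·e^(−0.0248·15/12) = 5.8653
Fair futures F* = (S − I)·e^(rT) = (420.13 − 5.8653)·e^0.037200 = 414.2647 × 1.037901 = 429.9657
Market €434.58 > fair 429.9657: forward overpriced → cash-and-carry (borrow at r, buy the stock and collect the dividends, short the forward).
Profit at T = |F_mkt − F*| = |434.58 − 429.9657| = €4.61 per share

€4.61 per share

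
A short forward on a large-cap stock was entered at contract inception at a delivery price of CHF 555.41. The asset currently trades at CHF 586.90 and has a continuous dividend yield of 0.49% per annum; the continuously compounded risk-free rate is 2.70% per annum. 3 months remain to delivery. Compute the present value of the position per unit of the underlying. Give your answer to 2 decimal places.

Current fair forward for the remaining 3 months: F = S·e^((r − q)·T), (r − q) = 0.0270 − 0.0049 = 0.0221
F = 586.90 · e^(0.0221 × 3/12) = 586.90 × 1.005540 = 590.1514
Value of long forward = (F − K)·e^(−rT) = (590.1514 − 555.41) · e^(−0.0270·3/12)
= 34.7414 × 0.993273 = 34.51
Short position value = −(long value) = -CHF 34.51

-CHF 34.51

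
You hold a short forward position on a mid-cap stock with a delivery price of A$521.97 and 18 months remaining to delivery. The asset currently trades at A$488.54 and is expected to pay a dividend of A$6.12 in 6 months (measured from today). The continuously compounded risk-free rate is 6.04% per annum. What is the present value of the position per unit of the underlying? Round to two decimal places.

-A$5.84

PV(remaining dividends) I = 6.12·e^(−0.0604·6/12) = 5.9379
Current forward F = (S − I)·e^(rT) = (488.54 − 5.9379)·e^(0.0604·18/12) = 482.6021 × 1.094831 = 528.3677
Value (long) = (F − K)·e^(−rT) = (528.3677 − 521.97) × 0.913383 = 5.8436
Short position value = −(long value) = -A$5.84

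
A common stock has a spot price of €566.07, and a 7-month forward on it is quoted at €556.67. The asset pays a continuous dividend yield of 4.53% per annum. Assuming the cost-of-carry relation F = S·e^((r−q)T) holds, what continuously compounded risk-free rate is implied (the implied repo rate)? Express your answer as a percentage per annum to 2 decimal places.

1.66%

From F = S·e^((r−q)T): (r − q) = ln(F/S)/T
ln(556.67/566.07) = ln(0.983394) = -0.016745
(r − q) = -0.016745 / (7/12) = -0.028706
r = ln(F/S)/T + q = -0.028706 + 0.0453 = 0.016594
r = 1.66%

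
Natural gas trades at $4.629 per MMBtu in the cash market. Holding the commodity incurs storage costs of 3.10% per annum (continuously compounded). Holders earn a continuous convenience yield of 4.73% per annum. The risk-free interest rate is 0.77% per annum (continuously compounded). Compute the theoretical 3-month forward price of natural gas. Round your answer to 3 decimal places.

Net carry = r + u − y = 0.0077 + 0.0310 − 0.0473 = -0.0086
F = S·e^((r+u−y)T) = 4.629 · e^(-0.0086 × 3/12) = 4.629 · e^-0.002150
= 4.629 × 0.997852 = $4.619 per MMBtu

$4.619 per MMBtu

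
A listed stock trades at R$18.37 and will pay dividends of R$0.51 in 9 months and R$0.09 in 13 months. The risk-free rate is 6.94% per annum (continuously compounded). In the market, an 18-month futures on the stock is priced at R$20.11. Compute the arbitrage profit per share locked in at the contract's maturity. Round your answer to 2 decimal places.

PV(dividends) I = 0.51·e^(−0.0694·9/12) + 0.09·e^(−0.0694·13/12) = 0.5676
Fair futures F* = (S − I)·e^(rT) = (18.37 − 0.5676)·e^0.104100 = 17.8024 × 1.109711 = 19.7555
Market R$20.11 > fair 19.7555: forward overpriced → cash-and-carry (borrow at r, buy the stock and collect the dividends, short the forward).
Profit at T = |F_mkt − F*| = |20.11 − 19.7555| = R$0.35 per share

R$0.35 per share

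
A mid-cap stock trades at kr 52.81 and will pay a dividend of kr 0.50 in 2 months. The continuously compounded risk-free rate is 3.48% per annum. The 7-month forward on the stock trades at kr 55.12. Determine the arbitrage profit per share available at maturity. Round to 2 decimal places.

kr 1.73 per share

PV(dividends) I = 0.50·e^(−0.0348·2/12) = 0.4971
Fair forward F* = (S − I)·e^(rT) = (52.81 − 0.4971)·e^0.020300 = 52.3129 × 1.020507 = 53.3857
Market kr 55.12 > fair 53.3857: forward overpriced → cash-and-carry (borrow at r, buy the stock and collect the dividends, short the forward).
Profit at T = |F_mkt − F*| = |55.12 − 53.3857| = kr 1.73 per share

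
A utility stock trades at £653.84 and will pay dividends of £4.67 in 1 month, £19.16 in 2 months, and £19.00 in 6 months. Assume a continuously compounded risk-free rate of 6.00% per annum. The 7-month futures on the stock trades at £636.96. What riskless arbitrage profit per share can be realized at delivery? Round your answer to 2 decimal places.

PV(dividends) I = 4.67·e^(−0.0600·1/12) + 19.16·e^(−0.0600·2/12) + 19.00·e^(−0.0600·6/12) = 42.0545
Fair futures F* = (S − I)·e^(rT) = (653.84 − 42.0545)·e^0.035000 = 611.7855 × 1.035620 = 633.5773
Market £636.96 > fair 633.5773: forward overpriced → cash-and-carry (borrow at r, buy the stock and collect the dividends, short the forward).
Profit at T = |F_mkt − F*| = |636.96 − 633.5773| = £3.38 per share

£3.38 per share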